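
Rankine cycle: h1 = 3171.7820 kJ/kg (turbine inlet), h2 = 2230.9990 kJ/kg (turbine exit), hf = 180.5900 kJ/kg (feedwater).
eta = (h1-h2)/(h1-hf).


W = 940.7830 kJ/kg
Q_in = 2991.1920 kJ/kg
eta = 0.3145 = 31.4518%

eta = 31.4518%


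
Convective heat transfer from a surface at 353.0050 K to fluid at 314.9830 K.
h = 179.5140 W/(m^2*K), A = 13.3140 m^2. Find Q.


dT = 38.0220 K
Q = 179.5140 * 13.3140 * 38.0220 = 90874.4581 W

90874.4581 W


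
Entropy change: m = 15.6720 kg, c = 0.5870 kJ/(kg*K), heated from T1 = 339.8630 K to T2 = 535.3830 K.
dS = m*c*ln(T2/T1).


T2/T1 = 1.5753
ln(T2/T1) = 0.4544
dS = 15.6720 * 0.5870 * 0.4544 = 4.1806 kJ/K

4.1806 kJ/K


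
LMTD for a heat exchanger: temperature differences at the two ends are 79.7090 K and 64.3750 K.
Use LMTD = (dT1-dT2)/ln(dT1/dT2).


dT1/dT2 = 1.2382
ln(dT1/dT2) = 0.2137
LMTD = 15.3340 / 0.2137 = 71.7692 K

71.7692 K


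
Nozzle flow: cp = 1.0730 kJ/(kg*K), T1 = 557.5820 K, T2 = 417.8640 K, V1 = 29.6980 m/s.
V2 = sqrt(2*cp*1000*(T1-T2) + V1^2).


dT = 139.7180 K
2*cp*1000*dT = 299834.8280
V1^2 = 881.9712
V2 = sqrt(300716.7992) = 548.3765 m/s

548.3765 m/s


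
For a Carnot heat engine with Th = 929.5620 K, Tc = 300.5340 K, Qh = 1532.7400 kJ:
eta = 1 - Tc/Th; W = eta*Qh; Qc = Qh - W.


eta = 1 - 300.5340/929.5620 = 0.6767
W = 0.6767 * 1532.7400 = 1037.1943 kJ
Qc = 1532.7400 - 1037.1943 = 495.5457 kJ

eta = 67.6693%, W = 1037.1943 kJ, Qc = 495.5457 kJ


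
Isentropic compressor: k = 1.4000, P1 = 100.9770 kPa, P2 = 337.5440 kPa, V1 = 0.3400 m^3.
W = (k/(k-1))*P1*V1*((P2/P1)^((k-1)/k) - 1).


(k-1)/k = 0.2857
(P2/P1)^exp = 1.4117
W = 3.5000 * 100.9770 * 0.3400 * (1.4117 - 1) = 49.4720 kJ

49.4720 kJ


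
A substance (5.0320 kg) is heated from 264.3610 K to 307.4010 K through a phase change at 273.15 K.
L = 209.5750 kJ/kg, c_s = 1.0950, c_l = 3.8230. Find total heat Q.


Q1 (sensible, solid) = 5.0320 * 1.0950 * 8.7890 = 48.4277 kJ
Q2 (latent) = 5.0320 * 209.5750 = 1054.5814 kJ
Q3 (sensible, liquid) = 5.0320 * 3.8230 * 34.2510 = 658.8980 kJ
Q_total = 1761.9071 kJ

1761.9071 kJ


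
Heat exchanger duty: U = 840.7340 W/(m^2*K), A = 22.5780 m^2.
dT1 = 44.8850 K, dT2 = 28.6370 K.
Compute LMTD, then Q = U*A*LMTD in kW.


LMTD = 36.1545 K
Q = 840.7340 * 22.5780 * 36.1545 = 686288.9144 W = 686.2889 kW

686.2889 kW


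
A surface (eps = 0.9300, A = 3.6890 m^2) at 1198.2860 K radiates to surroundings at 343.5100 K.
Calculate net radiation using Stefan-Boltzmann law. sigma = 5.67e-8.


T^4 = 2.0618e+12
Tsurr^4 = 1.3924e+10
Q = 0.9300 * 5.67e-8 * 3.6890 * 2.0479e+12 = 398358.1785 W

398358.1785 W


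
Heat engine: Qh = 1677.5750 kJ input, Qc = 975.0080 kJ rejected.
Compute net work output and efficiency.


W = 1677.5750 - 975.0080 = 702.5670 kJ
eta = 702.5670 / 1677.5750 = 0.4188 = 41.8799%

W = 702.5670 kJ, eta = 41.8799%


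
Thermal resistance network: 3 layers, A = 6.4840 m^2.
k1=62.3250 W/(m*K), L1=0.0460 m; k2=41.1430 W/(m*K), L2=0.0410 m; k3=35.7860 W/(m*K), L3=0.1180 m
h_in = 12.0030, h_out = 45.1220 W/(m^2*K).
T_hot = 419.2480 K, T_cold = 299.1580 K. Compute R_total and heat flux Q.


R_conv_in = 1/(12.0030*6.4840) = 0.0128
R_1 = 0.0460/(62.3250*6.4840) = 0.0001
R_2 = 0.0410/(41.1430*6.4840) = 0.0002
R_3 = 0.1180/(35.7860*6.4840) = 0.0005
R_conv_out = 1/(45.1220*6.4840) = 0.0034
R_total = 0.0170 K/W
Q = 120.0900 / 0.0170 = 7046.3073 W

R_total = 0.0170 K/W, Q = 7046.3073 W


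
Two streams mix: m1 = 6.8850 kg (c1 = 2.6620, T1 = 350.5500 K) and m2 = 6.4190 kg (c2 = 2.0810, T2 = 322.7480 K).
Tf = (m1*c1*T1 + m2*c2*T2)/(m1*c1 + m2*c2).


num = 10736.0829
den = 31.6858
Tf = 338.8294 K

338.8294 K


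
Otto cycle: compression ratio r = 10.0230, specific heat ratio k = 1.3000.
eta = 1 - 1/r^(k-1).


r^(k-1) = 1.9966
eta = 1 - 1/1.9966 = 0.4992 = 49.9158%

49.9158%


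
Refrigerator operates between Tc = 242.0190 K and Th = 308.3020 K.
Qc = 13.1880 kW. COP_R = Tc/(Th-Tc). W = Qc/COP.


COP = 242.0190 / 66.2830 = 3.6513
W = 13.1880 / 3.6513 = 3.6119 kW

COP = 3.6513, W = 3.6119 kW


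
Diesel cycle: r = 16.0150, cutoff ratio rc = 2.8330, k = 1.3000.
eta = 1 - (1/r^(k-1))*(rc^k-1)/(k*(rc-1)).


r^(k-1) = 2.2980
rc^k = 3.8719
eta = 0.4756 = 47.5554%

47.5554%


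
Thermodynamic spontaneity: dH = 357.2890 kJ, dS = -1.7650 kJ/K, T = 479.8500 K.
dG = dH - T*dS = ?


T*dS = 479.8500 * -1.7650 = -846.9352 kJ
dG = 357.2890 + 846.9352 = 1204.2242 kJ (non-spontaneous)

dG = 1204.2242 kJ, non-spontaneous


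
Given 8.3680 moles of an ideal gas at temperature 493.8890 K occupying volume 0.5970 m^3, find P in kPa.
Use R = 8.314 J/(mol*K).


P = nRT/V = 8.3680 * 8.314 * 493.8890 / 0.5970
= 34360.6242 / 0.5970 = 57555.4845 Pa = 57.5555 kPa

57.5555 kPa


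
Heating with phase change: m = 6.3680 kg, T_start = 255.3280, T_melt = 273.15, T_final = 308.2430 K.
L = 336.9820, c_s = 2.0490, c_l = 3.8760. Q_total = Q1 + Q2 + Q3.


Q1 (sensible, solid) = 6.3680 * 2.0490 * 17.8220 = 232.5420 kJ
Q2 (latent) = 6.3680 * 336.9820 = 2145.9014 kJ
Q3 (sensible, liquid) = 6.3680 * 3.8760 * 35.0930 = 866.1783 kJ
Q_total = 3244.6217 kJ

3244.6217 kJ


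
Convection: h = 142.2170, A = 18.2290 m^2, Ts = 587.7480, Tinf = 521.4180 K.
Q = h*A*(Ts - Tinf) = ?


dT = 66.3300 K
Q = 142.2170 * 18.2290 * 66.3300 = 171958.7801 W

171958.7801 W


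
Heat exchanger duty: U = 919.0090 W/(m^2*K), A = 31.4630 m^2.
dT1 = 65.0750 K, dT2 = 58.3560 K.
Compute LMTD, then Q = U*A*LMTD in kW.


LMTD = 61.6545 K
Q = 919.0090 * 31.4630 * 61.6545 = 1782726.1208 W = 1782.7261 kW

1782.7261 kW


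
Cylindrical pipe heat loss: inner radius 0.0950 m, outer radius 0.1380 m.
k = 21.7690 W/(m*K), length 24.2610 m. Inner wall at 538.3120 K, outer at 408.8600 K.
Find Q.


dT = 129.4520 K
ln(ro/ri) = 0.3734
Q = 2*pi*21.7690*24.2610*129.4520 / 0.3734 = 1150504.9414 W

1150504.9414 W


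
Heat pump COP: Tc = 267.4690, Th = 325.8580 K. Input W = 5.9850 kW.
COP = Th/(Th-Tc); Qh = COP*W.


COP = 325.8580 / 58.3890 = 5.5808
Qh = 5.5808 * 5.9850 = 33.4012 kW

COP = 5.5808, Qh = 33.4012 kW


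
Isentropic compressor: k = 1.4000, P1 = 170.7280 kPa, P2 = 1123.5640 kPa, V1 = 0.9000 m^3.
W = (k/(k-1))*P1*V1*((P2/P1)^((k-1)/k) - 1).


(k-1)/k = 0.2857
(P2/P1)^exp = 1.7132
W = 3.5000 * 170.7280 * 0.9000 * (1.7132 - 1) = 383.5328 kJ

383.5328 kJ


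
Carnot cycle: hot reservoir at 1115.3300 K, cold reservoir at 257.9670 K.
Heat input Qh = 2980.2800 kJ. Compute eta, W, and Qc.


eta = 1 - 257.9670/1115.3300 = 0.7687
W = 0.7687 * 2980.2800 = 2290.9648 kJ
Qc = 2980.2800 - 2290.9648 = 689.3152 kJ

eta = 76.8708%, W = 2290.9648 kJ, Qc = 689.3152 kJ


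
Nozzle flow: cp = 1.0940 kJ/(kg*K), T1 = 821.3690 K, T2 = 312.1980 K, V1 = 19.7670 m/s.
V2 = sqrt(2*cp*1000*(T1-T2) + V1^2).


dT = 509.1710 K
2*cp*1000*dT = 1114066.1480
V1^2 = 390.7343
V2 = sqrt(1114456.8823) = 1055.6784 m/s

1055.6784 m/s


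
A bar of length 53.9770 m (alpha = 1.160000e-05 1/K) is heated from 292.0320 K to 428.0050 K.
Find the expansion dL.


dT = 135.9730 K
dL = 1.160000e-05 * 53.9770 * 135.9730 = 0.085137 m
L_final = 54.062137 m

dL = 0.085137 m


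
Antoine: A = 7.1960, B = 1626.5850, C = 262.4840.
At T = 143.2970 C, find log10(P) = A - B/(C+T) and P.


C+T = 405.7810
B/(C+T) = 4.0085
log10(P) = 7.1960 - 4.0085 = 3.1875
P = 10^3.1875 = 1539.8229 mmHg

1539.8229 mmHg


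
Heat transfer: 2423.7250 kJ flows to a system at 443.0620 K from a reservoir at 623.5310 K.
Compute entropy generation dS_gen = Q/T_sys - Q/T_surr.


dS_sys = 2423.7250/443.0620 = 5.4704 kJ/K
dS_surr = -2423.7250/623.5310 = -3.8871 kJ/K
dS_gen = 5.4704 - 3.8871 = 1.5833 kJ/K (irreversible)

dS_gen = 1.5833 kJ/K, irreversible


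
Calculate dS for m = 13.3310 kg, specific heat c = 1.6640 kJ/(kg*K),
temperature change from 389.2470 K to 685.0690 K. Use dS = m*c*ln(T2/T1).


T2/T1 = 1.7600
ln(T2/T1) = 0.5653
dS = 13.3310 * 1.6640 * 0.5653 = 12.5400 kJ/K

12.5400 kJ/K


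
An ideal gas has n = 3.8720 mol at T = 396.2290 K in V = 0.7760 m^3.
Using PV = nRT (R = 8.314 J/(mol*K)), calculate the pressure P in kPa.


P = nRT/V = 3.8720 * 8.314 * 396.2290 / 0.7760
= 12755.3279 / 0.7760 = 16437.2782 Pa = 16.4373 kPa

16.4373 kPa


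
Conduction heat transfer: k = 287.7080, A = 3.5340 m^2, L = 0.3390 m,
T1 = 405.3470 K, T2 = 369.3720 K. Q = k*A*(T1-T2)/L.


dT = 35.9750 K
Q = 287.7080 * 3.5340 * 35.9750 / 0.3390 = 107899.5386 W

107899.5386 W


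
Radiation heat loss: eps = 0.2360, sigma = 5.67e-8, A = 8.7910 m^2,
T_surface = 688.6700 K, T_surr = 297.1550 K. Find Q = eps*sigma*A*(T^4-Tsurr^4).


T^4 = 2.2493e+11
Tsurr^4 = 7.7971e+09
Q = 0.2360 * 5.67e-8 * 8.7910 * 2.1713e+11 = 25542.0756 W

25542.0756 W


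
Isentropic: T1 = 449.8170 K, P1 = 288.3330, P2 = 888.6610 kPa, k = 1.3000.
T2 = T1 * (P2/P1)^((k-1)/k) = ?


(k-1)/k = 0.2308
(P2/P1)^exp = 1.2966
T2 = 449.8170 * 1.2966 = 583.2376 K

583.2376 K


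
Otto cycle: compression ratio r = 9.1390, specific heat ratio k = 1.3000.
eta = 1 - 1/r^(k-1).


r^(k-1) = 1.9421
eta = 1 - 1/1.9421 = 0.4851 = 48.5091%

48.5091%


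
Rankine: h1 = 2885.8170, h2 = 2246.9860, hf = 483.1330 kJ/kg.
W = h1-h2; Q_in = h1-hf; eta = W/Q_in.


W = 638.8310 kJ/kg
Q_in = 2402.6840 kJ/kg
eta = 0.2659 = 26.5882%

eta = 26.5882%


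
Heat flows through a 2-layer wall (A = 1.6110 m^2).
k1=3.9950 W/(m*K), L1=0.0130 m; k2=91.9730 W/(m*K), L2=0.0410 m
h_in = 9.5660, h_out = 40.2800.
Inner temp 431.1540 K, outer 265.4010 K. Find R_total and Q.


R_conv_in = 1/(9.5660*1.6110) = 0.0649
R_1 = 0.0130/(3.9950*1.6110) = 0.0020
R_2 = 0.0410/(91.9730*1.6110) = 0.0003
R_conv_out = 1/(40.2800*1.6110) = 0.0154
R_total = 0.0826 K/W
Q = 165.7530 / 0.0826 = 2006.7798 W

R_total = 0.0826 K/W, Q = 2006.7798 W


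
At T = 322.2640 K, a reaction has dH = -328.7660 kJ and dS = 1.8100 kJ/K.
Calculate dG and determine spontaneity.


T*dS = 322.2640 * 1.8100 = 583.2978 kJ
dG = -328.7660 - 583.2978 = -912.0638 kJ (spontaneous)

dG = -912.0638 kJ, spontaneous


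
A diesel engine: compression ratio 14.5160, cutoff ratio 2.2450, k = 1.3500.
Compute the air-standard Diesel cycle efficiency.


r^(k-1) = 2.5506
rc^k = 2.9795
eta = 0.5383 = 53.8253%

53.8253%


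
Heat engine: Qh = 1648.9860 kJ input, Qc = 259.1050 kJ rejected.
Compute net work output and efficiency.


W = 1648.9860 - 259.1050 = 1389.8810 kJ
eta = 1389.8810 / 1648.9860 = 0.8429 = 84.2870%

W = 1389.8810 kJ, eta = 84.2870%


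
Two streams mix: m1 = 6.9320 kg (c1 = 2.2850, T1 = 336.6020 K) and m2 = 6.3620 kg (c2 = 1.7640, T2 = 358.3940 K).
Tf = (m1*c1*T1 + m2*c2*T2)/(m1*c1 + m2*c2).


num = 9353.7488
den = 27.0622
Tf = 345.6390 K

345.6390 K


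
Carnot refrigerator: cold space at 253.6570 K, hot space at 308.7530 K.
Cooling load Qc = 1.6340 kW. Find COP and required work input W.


COP = 253.6570 / 55.0960 = 4.6039
W = 1.6340 / 4.6039 = 0.3549 kW

COP = 4.6039, W = 0.3549 kW


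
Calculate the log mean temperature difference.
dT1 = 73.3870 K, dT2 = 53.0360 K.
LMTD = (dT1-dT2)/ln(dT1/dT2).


dT1/dT2 = 1.3837
ln(dT1/dT2) = 0.3248
LMTD = 20.3510 / 0.3248 = 62.6617 K

62.6617 K


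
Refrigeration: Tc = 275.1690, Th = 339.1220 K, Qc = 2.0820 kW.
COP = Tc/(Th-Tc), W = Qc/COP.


COP = 275.1690 / 63.9530 = 4.3027
W = 2.0820 / 4.3027 = 0.4839 kW

COP = 4.3027, W = 0.4839 kW


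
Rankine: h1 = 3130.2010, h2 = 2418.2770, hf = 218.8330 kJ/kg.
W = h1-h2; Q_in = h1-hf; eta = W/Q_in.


W = 711.9240 kJ/kg
Q_in = 2911.3680 kJ/kg
eta = 0.2445 = 24.4532%

eta = 24.4532%


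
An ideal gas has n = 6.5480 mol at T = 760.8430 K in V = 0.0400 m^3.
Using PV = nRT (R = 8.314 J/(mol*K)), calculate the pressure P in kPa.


P = nRT/V = 6.5480 * 8.314 * 760.8430 / 0.0400
= 41420.3477 / 0.0400 = 1035508.6925 Pa = 1035.5087 kPa

1035.5087 kPa


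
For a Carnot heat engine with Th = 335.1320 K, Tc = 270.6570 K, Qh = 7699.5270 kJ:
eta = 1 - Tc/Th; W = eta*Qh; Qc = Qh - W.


eta = 1 - 270.6570/335.1320 = 0.1924
W = 0.1924 * 7699.5270 = 1481.2880 kJ
Qc = 7699.5270 - 1481.2880 = 6218.2390 kJ

eta = 19.2387%, W = 1481.2880 kJ, Qc = 6218.2390 kJ


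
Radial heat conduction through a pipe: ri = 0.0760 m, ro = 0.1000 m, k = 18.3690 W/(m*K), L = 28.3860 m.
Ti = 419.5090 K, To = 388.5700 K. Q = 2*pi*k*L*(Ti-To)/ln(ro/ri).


dT = 30.9390 K
ln(ro/ri) = 0.2744
Q = 2*pi*18.3690*28.3860*30.9390 / 0.2744 = 369346.0293 W

369346.0293 W


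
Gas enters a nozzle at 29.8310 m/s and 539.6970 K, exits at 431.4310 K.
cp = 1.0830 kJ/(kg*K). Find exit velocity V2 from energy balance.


dT = 108.2660 K
2*cp*1000*dT = 234504.1560
V1^2 = 889.8886
V2 = sqrt(235394.0446) = 485.1742 m/s

485.1742 m/s


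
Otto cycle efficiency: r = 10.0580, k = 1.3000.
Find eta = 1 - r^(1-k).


r^(k-1) = 1.9987
eta = 1 - 1/1.9987 = 0.4997 = 49.9682%

49.9682%


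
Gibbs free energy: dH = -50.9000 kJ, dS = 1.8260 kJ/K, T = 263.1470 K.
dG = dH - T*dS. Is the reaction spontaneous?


T*dS = 263.1470 * 1.8260 = 480.5064 kJ
dG = -50.9000 - 480.5064 = -531.4064 kJ (spontaneous)

dG = -531.4064 kJ, spontaneous


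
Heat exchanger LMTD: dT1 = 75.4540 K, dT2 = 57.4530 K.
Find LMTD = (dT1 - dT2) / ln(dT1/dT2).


dT1/dT2 = 1.3133
ln(dT1/dT2) = 0.2726
LMTD = 18.0010 / 0.2726 = 66.0451 K

66.0451 K


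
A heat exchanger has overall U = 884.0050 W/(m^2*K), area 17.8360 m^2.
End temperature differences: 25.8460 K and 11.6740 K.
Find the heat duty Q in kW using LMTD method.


LMTD = 17.8311 K
Q = 884.0050 * 17.8360 * 17.8311 = 281144.7667 W = 281.1448 kW

281.1448 kW


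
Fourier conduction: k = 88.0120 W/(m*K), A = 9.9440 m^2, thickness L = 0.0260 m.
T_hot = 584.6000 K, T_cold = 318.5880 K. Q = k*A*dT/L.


dT = 266.0120 K
Q = 88.0120 * 9.9440 * 266.0120 / 0.0260 = 8954284.4440 W

8954284.4440 W


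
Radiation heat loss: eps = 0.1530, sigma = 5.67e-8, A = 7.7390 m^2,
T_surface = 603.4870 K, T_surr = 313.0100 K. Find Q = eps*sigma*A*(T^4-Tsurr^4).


T^4 = 1.3264e+11
Tsurr^4 = 9.5992e+09
Q = 0.1530 * 5.67e-8 * 7.7390 * 1.2304e+11 = 8260.4859 W

8260.4859 W


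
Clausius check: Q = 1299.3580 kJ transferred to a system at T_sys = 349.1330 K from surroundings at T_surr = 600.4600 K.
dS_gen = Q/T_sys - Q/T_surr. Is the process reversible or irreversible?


dS_sys = 1299.3580/349.1330 = 3.7217 kJ/K
dS_surr = -1299.3580/600.4600 = -2.1639 kJ/K
dS_gen = 3.7217 - 2.1639 = 1.5577 kJ/K (irreversible)

dS_gen = 1.5577 kJ/K, irreversible


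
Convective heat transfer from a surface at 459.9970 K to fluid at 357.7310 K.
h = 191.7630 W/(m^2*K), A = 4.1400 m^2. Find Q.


dT = 102.2660 K
Q = 191.7630 * 4.1400 * 102.2660 = 81188.8567 W

81188.8567 W


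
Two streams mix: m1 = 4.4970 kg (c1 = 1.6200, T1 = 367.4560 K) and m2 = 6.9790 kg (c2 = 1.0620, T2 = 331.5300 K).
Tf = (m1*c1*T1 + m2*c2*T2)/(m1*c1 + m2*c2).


num = 5134.1686
den = 14.6968
Tf = 349.3383 K

349.3383 K


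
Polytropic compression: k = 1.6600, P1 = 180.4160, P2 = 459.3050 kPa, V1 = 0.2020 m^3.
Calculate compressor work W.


(k-1)/k = 0.3976
(P2/P1)^exp = 1.4499
W = 2.5152 * 180.4160 * 0.2020 * (1.4499 - 1) = 41.2433 kJ

41.2433 kJ


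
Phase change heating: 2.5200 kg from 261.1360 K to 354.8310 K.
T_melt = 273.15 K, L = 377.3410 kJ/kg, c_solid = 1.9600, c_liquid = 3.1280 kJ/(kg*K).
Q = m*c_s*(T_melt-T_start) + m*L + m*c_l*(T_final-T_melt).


Q1 (sensible, solid) = 2.5200 * 1.9600 * 12.0140 = 59.3395 kJ
Q2 (latent) = 2.5200 * 377.3410 = 950.8993 kJ
Q3 (sensible, liquid) = 2.5200 * 3.1280 * 81.6810 = 643.8554 kJ
Q_total = 1654.0943 kJ

1654.0943 kJ


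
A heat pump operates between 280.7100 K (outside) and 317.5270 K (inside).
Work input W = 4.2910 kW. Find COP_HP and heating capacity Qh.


COP = 317.5270 / 36.8170 = 8.6245
Qh = 8.6245 * 4.2910 = 37.0076 kW

COP = 8.6245, Qh = 37.0076 kW


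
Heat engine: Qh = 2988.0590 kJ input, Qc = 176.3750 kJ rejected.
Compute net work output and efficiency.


W = 2988.0590 - 176.3750 = 2811.6840 kJ
eta = 2811.6840 / 2988.0590 = 0.9410 = 94.0973%

W = 2811.6840 kJ, eta = 94.0973%


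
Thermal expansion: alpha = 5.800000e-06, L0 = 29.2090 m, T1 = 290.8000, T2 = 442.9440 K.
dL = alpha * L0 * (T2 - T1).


dT = 152.1440 K
dL = 5.800000e-06 * 29.2090 * 152.1440 = 0.025775 m
L_final = 29.234775 m

dL = 0.025775 m


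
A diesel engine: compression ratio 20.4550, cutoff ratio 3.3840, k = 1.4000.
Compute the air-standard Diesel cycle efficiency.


r^(k-1) = 3.3444
rc^k = 5.5106
eta = 0.5959 = 59.5904%

59.5904%


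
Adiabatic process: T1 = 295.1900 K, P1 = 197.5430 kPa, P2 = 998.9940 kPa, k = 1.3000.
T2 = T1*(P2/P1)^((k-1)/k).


(k-1)/k = 0.2308
(P2/P1)^exp = 1.4536
T2 = 295.1900 * 1.4536 = 429.0821 K

429.0821 K


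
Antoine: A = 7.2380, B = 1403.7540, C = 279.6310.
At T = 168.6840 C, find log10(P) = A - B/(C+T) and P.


C+T = 448.3150
B/(C+T) = 3.1312
log10(P) = 7.2380 - 3.1312 = 4.1068
P = 10^4.1068 = 12788.5747 mmHg

12788.5747 mmHg


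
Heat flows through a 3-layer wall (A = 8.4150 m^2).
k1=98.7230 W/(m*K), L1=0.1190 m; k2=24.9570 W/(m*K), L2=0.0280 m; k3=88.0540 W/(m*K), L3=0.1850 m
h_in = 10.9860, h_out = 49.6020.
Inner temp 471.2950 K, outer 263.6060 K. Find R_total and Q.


R_conv_in = 1/(10.9860*8.4150) = 0.0108
R_1 = 0.1190/(98.7230*8.4150) = 0.0001
R_2 = 0.0280/(24.9570*8.4150) = 0.0001
R_3 = 0.1850/(88.0540*8.4150) = 0.0002
R_conv_out = 1/(49.6020*8.4150) = 0.0024
R_total = 0.0137 K/W
Q = 207.6890 / 0.0137 = 15116.7428 W

R_total = 0.0137 K/W, Q = 15116.7428 W


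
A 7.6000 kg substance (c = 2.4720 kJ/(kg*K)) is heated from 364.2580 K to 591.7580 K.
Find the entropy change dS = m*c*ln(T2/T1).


T2/T1 = 1.6246
ln(T2/T1) = 0.4852
dS = 7.6000 * 2.4720 * 0.4852 = 9.1162 kJ/K

9.1162 kJ/K


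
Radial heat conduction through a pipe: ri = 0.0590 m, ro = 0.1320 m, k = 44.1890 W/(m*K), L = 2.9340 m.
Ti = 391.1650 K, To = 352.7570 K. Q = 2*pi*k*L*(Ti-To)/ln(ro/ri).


dT = 38.4080 K
ln(ro/ri) = 0.8053
Q = 2*pi*44.1890*2.9340*38.4080 / 0.8053 = 38854.1401 W

38854.1401 W


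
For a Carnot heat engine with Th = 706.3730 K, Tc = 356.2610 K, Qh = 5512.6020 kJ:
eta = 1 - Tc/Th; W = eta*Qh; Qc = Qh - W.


eta = 1 - 356.2610/706.3730 = 0.4956
W = 0.4956 * 5512.6020 = 2732.3073 kJ
Qc = 5512.6020 - 2732.3073 = 2780.2947 kJ

eta = 49.5647%, W = 2732.3073 kJ, Qc = 2780.2947 kJ


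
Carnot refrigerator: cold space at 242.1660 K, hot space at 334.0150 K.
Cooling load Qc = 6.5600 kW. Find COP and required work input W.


COP = 242.1660 / 91.8490 = 2.6366
W = 6.5600 / 2.6366 = 2.4881 kW

COP = 2.6366, W = 2.4881 kW


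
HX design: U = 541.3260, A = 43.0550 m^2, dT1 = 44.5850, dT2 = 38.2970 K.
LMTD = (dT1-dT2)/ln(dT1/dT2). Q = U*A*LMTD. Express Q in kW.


LMTD = 41.3614 K
Q = 541.3260 * 43.0550 * 41.3614 = 964000.7819 W = 964.0008 kW

964.0008 kW


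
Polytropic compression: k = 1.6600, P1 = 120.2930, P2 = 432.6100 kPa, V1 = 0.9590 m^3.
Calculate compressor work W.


(k-1)/k = 0.3976
(P2/P1)^exp = 1.6634
W = 2.5152 * 120.2930 * 0.9590 * (1.6634 - 1) = 192.4928 kJ

192.4928 kJ


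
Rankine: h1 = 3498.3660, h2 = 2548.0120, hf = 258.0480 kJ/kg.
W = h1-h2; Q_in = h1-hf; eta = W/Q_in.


W = 950.3540 kJ/kg
Q_in = 3240.3180 kJ/kg
eta = 0.2933 = 29.3290%

eta = 29.3290%


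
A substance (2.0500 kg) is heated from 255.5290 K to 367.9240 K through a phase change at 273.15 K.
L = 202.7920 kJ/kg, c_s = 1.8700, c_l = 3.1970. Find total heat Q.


Q1 (sensible, solid) = 2.0500 * 1.8700 * 17.6210 = 67.5501 kJ
Q2 (latent) = 2.0500 * 202.7920 = 415.7236 kJ
Q3 (sensible, liquid) = 2.0500 * 3.1970 * 94.7740 = 621.1346 kJ
Q_total = 1104.4083 kJ

1104.4083 kJ


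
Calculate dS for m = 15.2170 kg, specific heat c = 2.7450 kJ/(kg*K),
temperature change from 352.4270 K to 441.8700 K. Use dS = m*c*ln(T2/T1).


T2/T1 = 1.2538
ln(T2/T1) = 0.2262
dS = 15.2170 * 2.7450 * 0.2262 = 9.4474 kJ/K

9.4474 kJ/K


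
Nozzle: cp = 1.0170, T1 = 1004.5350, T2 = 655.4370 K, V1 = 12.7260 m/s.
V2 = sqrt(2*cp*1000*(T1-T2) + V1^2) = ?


dT = 349.0980 K
2*cp*1000*dT = 710065.3320
V1^2 = 161.9511
V2 = sqrt(710227.2831) = 842.7498 m/s

842.7498 m/s


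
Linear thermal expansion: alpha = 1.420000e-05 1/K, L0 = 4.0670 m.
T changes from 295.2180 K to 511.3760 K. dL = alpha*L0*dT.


dT = 216.1580 K
dL = 1.420000e-05 * 4.0670 * 216.1580 = 0.012483 m
L_final = 4.079483 m

dL = 0.012483 m


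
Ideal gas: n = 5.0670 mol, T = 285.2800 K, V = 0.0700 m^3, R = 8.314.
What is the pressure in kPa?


P = nRT/V = 5.0670 * 8.314 * 285.2800 / 0.0700
= 12018.0014 / 0.0700 = 171685.7343 Pa = 171.6857 kPa

171.6857 kPa


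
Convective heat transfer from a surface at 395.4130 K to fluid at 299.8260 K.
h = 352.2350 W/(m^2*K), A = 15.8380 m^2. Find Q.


dT = 95.5870 K
Q = 352.2350 * 15.8380 * 95.5870 = 533250.9990 W

533250.9990 W


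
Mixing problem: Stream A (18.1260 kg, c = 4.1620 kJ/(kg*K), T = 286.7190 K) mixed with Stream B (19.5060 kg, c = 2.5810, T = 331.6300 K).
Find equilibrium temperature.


num = 38326.1072
den = 125.7854
Tf = 304.6944 K

304.6944 K


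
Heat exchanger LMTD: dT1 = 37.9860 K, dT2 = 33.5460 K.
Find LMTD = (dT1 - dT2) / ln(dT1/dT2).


dT1/dT2 = 1.1324
ln(dT1/dT2) = 0.1243
LMTD = 4.4400 / 0.1243 = 35.7200 K

35.7200 K


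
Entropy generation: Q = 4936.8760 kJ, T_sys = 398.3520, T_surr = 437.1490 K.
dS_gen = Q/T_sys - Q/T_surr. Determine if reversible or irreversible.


dS_sys = 4936.8760/398.3520 = 12.3933 kJ/K
dS_surr = -4936.8760/437.1490 = -11.2933 kJ/K
dS_gen = 12.3933 - 11.2933 = 1.0999 kJ/K (irreversible)

dS_gen = 1.0999 kJ/K, irreversible


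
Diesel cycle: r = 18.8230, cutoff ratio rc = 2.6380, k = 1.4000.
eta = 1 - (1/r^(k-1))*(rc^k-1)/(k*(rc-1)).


r^(k-1) = 3.2350
rc^k = 3.8885
eta = 0.6106 = 61.0634%

61.0634%


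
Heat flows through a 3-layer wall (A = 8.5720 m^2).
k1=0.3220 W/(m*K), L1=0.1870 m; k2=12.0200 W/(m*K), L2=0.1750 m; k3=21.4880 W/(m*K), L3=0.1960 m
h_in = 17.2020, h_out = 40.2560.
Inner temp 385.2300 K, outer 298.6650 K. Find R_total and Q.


R_conv_in = 1/(17.2020*8.5720) = 0.0068
R_1 = 0.1870/(0.3220*8.5720) = 0.0677
R_2 = 0.1750/(12.0200*8.5720) = 0.0017
R_3 = 0.1960/(21.4880*8.5720) = 0.0011
R_conv_out = 1/(40.2560*8.5720) = 0.0029
R_total = 0.0802 K/W
Q = 86.5650 / 0.0802 = 1079.4816 W

R_total = 0.0802 K/W, Q = 1079.4816 W


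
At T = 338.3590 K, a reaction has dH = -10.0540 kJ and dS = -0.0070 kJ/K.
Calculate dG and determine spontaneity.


T*dS = 338.3590 * -0.0070 = -2.3685 kJ
dG = -10.0540 + 2.3685 = -7.6855 kJ (spontaneous)

dG = -7.6855 kJ, spontaneous


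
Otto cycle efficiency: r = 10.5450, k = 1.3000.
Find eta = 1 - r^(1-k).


r^(k-1) = 2.0273
eta = 1 - 1/2.0273 = 0.5067 = 50.6728%

50.6728%


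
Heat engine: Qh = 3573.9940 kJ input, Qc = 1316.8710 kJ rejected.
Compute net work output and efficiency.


W = 3573.9940 - 1316.8710 = 2257.1230 kJ
eta = 2257.1230 / 3573.9940 = 0.6315 = 63.1541%

W = 2257.1230 kJ, eta = 63.1541%


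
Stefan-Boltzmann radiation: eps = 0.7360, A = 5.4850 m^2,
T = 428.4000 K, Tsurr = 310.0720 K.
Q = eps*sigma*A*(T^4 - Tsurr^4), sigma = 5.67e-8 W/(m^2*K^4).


T^4 = 3.3682e+10
Tsurr^4 = 9.2438e+09
Q = 0.7360 * 5.67e-8 * 5.4850 * 2.4438e+10 = 5593.7985 W

5593.7985 W


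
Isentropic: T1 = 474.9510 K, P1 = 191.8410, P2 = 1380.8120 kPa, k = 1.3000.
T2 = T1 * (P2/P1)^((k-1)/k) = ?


(k-1)/k = 0.2308
(P2/P1)^exp = 1.5769
T2 = 474.9510 * 1.5769 = 748.9669 K

748.9669 K


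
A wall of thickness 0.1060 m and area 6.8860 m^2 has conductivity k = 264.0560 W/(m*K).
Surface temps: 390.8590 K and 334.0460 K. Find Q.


dT = 56.8130 K
Q = 264.0560 * 6.8860 * 56.8130 / 0.1060 = 974551.7731 W

974551.7731 W


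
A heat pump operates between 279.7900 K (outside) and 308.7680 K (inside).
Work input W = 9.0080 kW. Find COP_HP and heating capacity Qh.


COP = 308.7680 / 28.9780 = 10.6553
Qh = 10.6553 * 9.0080 = 95.9825 kW

COP = 10.6553, Qh = 95.9825 kW


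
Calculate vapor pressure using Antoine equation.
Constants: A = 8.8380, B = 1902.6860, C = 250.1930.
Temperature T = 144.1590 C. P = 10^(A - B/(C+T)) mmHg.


C+T = 394.3520
B/(C+T) = 4.8248
log10(P) = 8.8380 - 4.8248 = 4.0132
P = 10^4.0132 = 10307.6161 mmHg

10307.6161 mmHg


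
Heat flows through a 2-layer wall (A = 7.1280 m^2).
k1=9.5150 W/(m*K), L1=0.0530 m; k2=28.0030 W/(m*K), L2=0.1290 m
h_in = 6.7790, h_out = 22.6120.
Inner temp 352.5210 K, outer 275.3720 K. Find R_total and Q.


R_conv_in = 1/(6.7790*7.1280) = 0.0207
R_1 = 0.0530/(9.5150*7.1280) = 0.0008
R_2 = 0.1290/(28.0030*7.1280) = 0.0006
R_conv_out = 1/(22.6120*7.1280) = 0.0062
R_total = 0.0283 K/W
Q = 77.1490 / 0.0283 = 2723.5061 W

R_total = 0.0283 K/W, Q = 2723.5061 W


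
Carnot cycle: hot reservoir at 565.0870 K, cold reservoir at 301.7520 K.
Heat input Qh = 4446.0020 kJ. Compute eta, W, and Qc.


eta = 1 - 301.7520/565.0870 = 0.4660
W = 0.4660 * 4446.0020 = 2071.8720 kJ
Qc = 4446.0020 - 2071.8720 = 2374.1300 kJ

eta = 46.6008%, W = 2071.8720 kJ, Qc = 2374.1300 kJ


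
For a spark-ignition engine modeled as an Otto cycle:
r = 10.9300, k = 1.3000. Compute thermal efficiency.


r^(k-1) = 2.0492
eta = 1 - 1/2.0492 = 0.5120 = 51.2007%

51.2007%


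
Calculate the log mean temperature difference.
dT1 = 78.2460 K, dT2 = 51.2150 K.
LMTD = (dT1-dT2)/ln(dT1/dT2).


dT1/dT2 = 1.5278
ln(dT1/dT2) = 0.4238
LMTD = 27.0310 / 0.4238 = 63.7786 K

63.7786 K


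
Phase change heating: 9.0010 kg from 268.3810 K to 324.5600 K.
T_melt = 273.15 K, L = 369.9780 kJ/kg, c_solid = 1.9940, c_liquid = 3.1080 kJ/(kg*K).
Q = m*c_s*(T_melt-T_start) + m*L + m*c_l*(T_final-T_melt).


Q1 (sensible, solid) = 9.0010 * 1.9940 * 4.7690 = 85.5940 kJ
Q2 (latent) = 9.0010 * 369.9780 = 3330.1720 kJ
Q3 (sensible, liquid) = 9.0010 * 3.1080 * 51.4100 = 1438.2003 kJ
Q_total = 4853.9663 kJ

4853.9663 kJ


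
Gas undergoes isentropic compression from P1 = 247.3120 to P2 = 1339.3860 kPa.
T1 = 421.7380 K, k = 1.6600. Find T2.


(k-1)/k = 0.3976
(P2/P1)^exp = 1.9575
T2 = 421.7380 * 1.9575 = 825.5419 K

825.5419 K


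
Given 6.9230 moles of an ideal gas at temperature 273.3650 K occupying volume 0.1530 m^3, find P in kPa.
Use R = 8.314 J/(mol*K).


P = nRT/V = 6.9230 * 8.314 * 273.3650 / 0.1530
= 15734.2940 / 0.1530 = 102838.5229 Pa = 102.8385 kPa

102.8385 kPa


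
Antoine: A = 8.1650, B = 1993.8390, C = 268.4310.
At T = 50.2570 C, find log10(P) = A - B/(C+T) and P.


C+T = 318.6880
B/(C+T) = 6.2564
log10(P) = 8.1650 - 6.2564 = 1.9086
P = 10^1.9086 = 81.0218 mmHg

81.0218 mmHg


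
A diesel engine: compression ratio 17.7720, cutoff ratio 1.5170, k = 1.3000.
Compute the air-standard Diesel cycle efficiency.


r^(k-1) = 2.3709
rc^k = 1.7190
eta = 0.5488 = 54.8781%

54.8781%


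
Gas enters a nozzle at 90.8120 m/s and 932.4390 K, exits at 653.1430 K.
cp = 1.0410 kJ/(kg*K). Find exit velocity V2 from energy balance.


dT = 279.2960 K
2*cp*1000*dT = 581494.2720
V1^2 = 8246.8193
V2 = sqrt(589741.0913) = 767.9460 m/s

767.9460 m/s


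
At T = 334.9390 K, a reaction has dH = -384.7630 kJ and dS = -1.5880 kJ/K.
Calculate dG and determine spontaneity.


T*dS = 334.9390 * -1.5880 = -531.8831 kJ
dG = -384.7630 + 531.8831 = 147.1201 kJ (non-spontaneous)

dG = 147.1201 kJ, non-spontaneous


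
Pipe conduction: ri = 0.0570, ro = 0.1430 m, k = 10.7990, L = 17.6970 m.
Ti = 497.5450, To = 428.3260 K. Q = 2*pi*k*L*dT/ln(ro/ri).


dT = 69.2190 K
ln(ro/ri) = 0.9198
Q = 2*pi*10.7990*17.6970*69.2190 / 0.9198 = 90364.5541 W

90364.5541 W


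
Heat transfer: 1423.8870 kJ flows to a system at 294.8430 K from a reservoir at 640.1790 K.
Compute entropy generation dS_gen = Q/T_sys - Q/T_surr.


dS_sys = 1423.8870/294.8430 = 4.8293 kJ/K
dS_surr = -1423.8870/640.1790 = -2.2242 kJ/K
dS_gen = 4.8293 - 2.2242 = 2.6051 kJ/K (irreversible)

dS_gen = 2.6051 kJ/K, irreversible


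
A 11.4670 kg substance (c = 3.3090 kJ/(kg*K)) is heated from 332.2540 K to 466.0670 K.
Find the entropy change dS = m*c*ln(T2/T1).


T2/T1 = 1.4027
ln(T2/T1) = 0.3384
dS = 11.4670 * 3.3090 * 0.3384 = 12.8415 kJ/K

12.8415 kJ/K


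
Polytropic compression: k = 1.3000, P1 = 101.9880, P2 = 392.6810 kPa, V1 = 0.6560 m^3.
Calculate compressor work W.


(k-1)/k = 0.2308
(P2/P1)^exp = 1.3649
W = 4.3333 * 101.9880 * 0.6560 * (1.3649 - 1) = 105.8024 kJ

105.8024 kJ


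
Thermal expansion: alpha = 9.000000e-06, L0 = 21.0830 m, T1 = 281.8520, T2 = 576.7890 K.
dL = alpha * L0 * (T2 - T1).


dT = 294.9370 K
dL = 9.000000e-06 * 21.0830 * 294.9370 = 0.055963 m
L_final = 21.138963 m

dL = 0.055963 m


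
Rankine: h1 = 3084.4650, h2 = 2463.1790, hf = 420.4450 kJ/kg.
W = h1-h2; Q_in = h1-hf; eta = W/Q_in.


W = 621.2860 kJ/kg
Q_in = 2664.0200 kJ/kg
eta = 0.2332 = 23.3214%

eta = 23.3214%


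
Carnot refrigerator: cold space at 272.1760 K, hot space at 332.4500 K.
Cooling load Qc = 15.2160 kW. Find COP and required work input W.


COP = 272.1760 / 60.2740 = 4.5156
W = 15.2160 / 4.5156 = 3.3696 kW

COP = 4.5156, W = 3.3696 kW


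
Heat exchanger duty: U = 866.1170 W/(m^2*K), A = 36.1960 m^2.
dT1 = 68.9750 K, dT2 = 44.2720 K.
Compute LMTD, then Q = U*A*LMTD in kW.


LMTD = 55.7137 K
Q = 866.1170 * 36.1960 * 55.7137 = 1746623.4417 W = 1746.6234 kW

1746.6234 kW


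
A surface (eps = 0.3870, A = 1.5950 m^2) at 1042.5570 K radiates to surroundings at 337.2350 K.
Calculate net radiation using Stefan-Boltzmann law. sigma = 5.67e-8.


T^4 = 1.1814e+12
Tsurr^4 = 1.2934e+10
Q = 0.3870 * 5.67e-8 * 1.5950 * 1.1685e+12 = 40895.2728 W

40895.2728 W


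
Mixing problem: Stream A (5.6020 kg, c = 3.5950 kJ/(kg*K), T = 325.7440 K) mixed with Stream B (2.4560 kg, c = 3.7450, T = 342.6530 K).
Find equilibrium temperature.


num = 9711.8467
den = 29.3369
Tf = 331.0453 K

331.0453 K


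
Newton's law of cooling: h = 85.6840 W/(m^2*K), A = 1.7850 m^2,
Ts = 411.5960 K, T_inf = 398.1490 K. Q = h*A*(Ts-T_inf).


dT = 13.4470 K
Q = 85.6840 * 1.7850 * 13.4470 = 2056.6641 W

2056.6641 W


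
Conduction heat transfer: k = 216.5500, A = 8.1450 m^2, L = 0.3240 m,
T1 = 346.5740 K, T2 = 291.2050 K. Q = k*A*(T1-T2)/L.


dT = 55.3690 K
Q = 216.5500 * 8.1450 * 55.3690 / 0.3240 = 301419.2233 W

301419.2233 W


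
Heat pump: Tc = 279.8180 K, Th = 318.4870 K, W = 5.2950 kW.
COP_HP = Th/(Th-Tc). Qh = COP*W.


COP = 318.4870 / 38.6690 = 8.2362
Qh = 8.2362 * 5.2950 = 43.6109 kW

COP = 8.2362, Qh = 43.6109 kW


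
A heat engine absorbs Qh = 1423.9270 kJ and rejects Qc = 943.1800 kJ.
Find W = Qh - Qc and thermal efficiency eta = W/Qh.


W = 1423.9270 - 943.1800 = 480.7470 kJ
eta = 480.7470 / 1423.9270 = 0.3376 = 33.7621%

W = 480.7470 kJ, eta = 33.7621%


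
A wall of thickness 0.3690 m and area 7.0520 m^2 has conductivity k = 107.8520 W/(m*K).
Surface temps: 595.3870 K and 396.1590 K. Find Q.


dT = 199.2280 K
Q = 107.8520 * 7.0520 * 199.2280 / 0.3690 = 410643.0867 W

410643.0867 W


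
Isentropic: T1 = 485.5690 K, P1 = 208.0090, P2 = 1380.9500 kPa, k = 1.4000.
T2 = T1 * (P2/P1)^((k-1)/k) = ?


(k-1)/k = 0.2857
(P2/P1)^exp = 1.7175
T2 = 485.5690 * 1.7175 = 833.9413 K

833.9413 K


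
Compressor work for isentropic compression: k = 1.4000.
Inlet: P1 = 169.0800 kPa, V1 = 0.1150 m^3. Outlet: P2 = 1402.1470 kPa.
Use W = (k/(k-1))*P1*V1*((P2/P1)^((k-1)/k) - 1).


(k-1)/k = 0.2857
(P2/P1)^exp = 1.8301
W = 3.5000 * 169.0800 * 0.1150 * (1.8301 - 1) = 56.4954 kJ

56.4954 kJ


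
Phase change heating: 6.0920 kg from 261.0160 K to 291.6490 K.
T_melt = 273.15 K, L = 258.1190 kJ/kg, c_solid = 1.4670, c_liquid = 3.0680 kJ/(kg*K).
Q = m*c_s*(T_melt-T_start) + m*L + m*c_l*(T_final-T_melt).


Q1 (sensible, solid) = 6.0920 * 1.4670 * 12.1340 = 108.4411 kJ
Q2 (latent) = 6.0920 * 258.1190 = 1572.4609 kJ
Q3 (sensible, liquid) = 6.0920 * 3.0680 * 18.4990 = 345.7510 kJ
Q_total = 2026.6531 kJ

2026.6531 kJ


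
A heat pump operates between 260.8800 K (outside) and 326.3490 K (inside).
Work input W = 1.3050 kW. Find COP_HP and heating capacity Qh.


COP = 326.3490 / 65.4690 = 4.9848
Qh = 4.9848 * 1.3050 = 6.5051 kW

COP = 4.9848, Qh = 6.5051 kW


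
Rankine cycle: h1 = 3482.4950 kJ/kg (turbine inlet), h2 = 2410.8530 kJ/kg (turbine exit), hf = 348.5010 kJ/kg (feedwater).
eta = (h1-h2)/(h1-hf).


W = 1071.6420 kJ/kg
Q_in = 3133.9940 kJ/kg
eta = 0.3419 = 34.1941%

eta = 34.1941%


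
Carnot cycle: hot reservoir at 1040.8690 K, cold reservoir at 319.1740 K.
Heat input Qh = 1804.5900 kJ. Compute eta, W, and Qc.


eta = 1 - 319.1740/1040.8690 = 0.6934
W = 0.6934 * 1804.5900 = 1251.2272 kJ
Qc = 1804.5900 - 1251.2272 = 553.3628 kJ

eta = 69.3358%, W = 1251.2272 kJ, Qc = 553.3628 kJ


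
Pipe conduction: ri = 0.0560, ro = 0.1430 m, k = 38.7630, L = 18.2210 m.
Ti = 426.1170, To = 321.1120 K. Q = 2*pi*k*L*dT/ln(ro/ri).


dT = 105.0050 K
ln(ro/ri) = 0.9375
Q = 2*pi*38.7630*18.2210*105.0050 / 0.9375 = 497062.9939 W

497062.9939 W


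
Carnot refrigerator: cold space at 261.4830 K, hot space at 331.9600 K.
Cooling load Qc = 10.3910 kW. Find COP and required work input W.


COP = 261.4830 / 70.4770 = 3.7102
W = 10.3910 / 3.7102 = 2.8007 kW

COP = 3.7102, W = 2.8007 kW


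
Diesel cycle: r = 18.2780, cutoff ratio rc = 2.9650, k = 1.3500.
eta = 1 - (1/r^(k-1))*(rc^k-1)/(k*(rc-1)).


r^(k-1) = 2.7649
rc^k = 4.3374
eta = 0.5450 = 54.4968%

54.4968%


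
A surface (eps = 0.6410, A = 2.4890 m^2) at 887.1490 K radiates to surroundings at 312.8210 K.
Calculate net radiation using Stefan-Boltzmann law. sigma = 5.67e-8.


T^4 = 6.1942e+11
Tsurr^4 = 9.5760e+09
Q = 0.6410 * 5.67e-8 * 2.4890 * 6.0985e+11 = 55167.8185 W

55167.8185 W


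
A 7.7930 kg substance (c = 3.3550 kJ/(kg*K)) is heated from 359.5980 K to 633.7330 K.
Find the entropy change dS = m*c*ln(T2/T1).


T2/T1 = 1.7623
ln(T2/T1) = 0.5666
dS = 7.7930 * 3.3550 * 0.5666 = 14.8151 kJ/K

14.8151 kJ/K


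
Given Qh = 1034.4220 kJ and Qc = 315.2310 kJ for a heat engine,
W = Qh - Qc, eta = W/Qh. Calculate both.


W = 1034.4220 - 315.2310 = 719.1910 kJ
eta = 719.1910 / 1034.4220 = 0.6953 = 69.5259%

W = 719.1910 kJ, eta = 69.5259%


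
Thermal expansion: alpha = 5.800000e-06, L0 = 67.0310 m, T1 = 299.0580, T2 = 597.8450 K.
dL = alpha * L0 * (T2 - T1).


dT = 298.7870 K
dL = 5.800000e-06 * 67.0310 * 298.7870 = 0.116162 m
L_final = 67.147162 m

dL = 0.116162 m


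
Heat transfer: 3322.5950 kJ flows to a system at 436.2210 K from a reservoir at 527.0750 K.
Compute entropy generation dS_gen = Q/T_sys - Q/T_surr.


dS_sys = 3322.5950/436.2210 = 7.6168 kJ/K
dS_surr = -3322.5950/527.0750 = -6.3038 kJ/K
dS_gen = 7.6168 - 6.3038 = 1.3129 kJ/K (irreversible)

dS_gen = 1.3129 kJ/K, irreversible


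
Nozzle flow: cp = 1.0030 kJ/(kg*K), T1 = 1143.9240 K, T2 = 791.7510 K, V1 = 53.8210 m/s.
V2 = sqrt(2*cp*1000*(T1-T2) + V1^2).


dT = 352.1730 K
2*cp*1000*dT = 706459.0380
V1^2 = 2896.7000
V2 = sqrt(709355.7380) = 842.2326 m/s

842.2326 m/s


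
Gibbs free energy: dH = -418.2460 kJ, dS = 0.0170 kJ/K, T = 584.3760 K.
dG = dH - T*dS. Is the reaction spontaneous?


T*dS = 584.3760 * 0.0170 = 9.9344 kJ
dG = -418.2460 - 9.9344 = -428.1804 kJ (spontaneous)

dG = -428.1804 kJ, spontaneous


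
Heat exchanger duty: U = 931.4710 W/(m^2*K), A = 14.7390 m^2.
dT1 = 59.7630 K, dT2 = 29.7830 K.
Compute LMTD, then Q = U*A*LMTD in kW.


LMTD = 43.0469 K
Q = 931.4710 * 14.7390 * 43.0469 = 590989.3836 W = 590.9894 kW

590.9894 kW


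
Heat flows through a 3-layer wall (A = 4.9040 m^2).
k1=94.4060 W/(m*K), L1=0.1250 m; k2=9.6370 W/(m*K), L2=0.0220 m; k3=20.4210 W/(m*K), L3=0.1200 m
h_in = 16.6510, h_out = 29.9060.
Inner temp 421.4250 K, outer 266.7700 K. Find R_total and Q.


R_conv_in = 1/(16.6510*4.9040) = 0.0122
R_1 = 0.1250/(94.4060*4.9040) = 0.0003
R_2 = 0.0220/(9.6370*4.9040) = 0.0005
R_3 = 0.1200/(20.4210*4.9040) = 0.0012
R_conv_out = 1/(29.9060*4.9040) = 0.0068
R_total = 0.0210 K/W
Q = 154.6550 / 0.0210 = 7364.9672 W

R_total = 0.0210 K/W, Q = 7364.9672 W


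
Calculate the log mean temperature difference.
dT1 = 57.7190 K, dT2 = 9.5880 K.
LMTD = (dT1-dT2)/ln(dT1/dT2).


dT1/dT2 = 6.0199
ln(dT1/dT2) = 1.7951
LMTD = 48.1310 / 1.7951 = 26.8128 K

26.8128 K


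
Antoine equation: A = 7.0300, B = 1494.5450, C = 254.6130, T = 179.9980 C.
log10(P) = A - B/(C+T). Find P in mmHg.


C+T = 434.6110
B/(C+T) = 3.4388
log10(P) = 7.0300 - 3.4388 = 3.5912
P = 10^3.5912 = 3901.1190 mmHg

3901.1190 mmHg


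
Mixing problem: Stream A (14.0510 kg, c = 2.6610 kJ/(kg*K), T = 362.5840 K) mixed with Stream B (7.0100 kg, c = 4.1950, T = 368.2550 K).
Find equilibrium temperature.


num = 24386.1673
den = 66.7967
Tf = 365.0806 K

365.0806 K


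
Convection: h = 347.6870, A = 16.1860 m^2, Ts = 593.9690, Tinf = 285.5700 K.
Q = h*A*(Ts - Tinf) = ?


dT = 308.3990 K
Q = 347.6870 * 16.1860 * 308.3990 = 1735565.2659 W

1735565.2659 W


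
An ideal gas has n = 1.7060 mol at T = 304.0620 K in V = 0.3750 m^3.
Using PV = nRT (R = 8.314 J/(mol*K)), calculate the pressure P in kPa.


P = nRT/V = 1.7060 * 8.314 * 304.0620 / 0.3750
= 4312.7193 / 0.3750 = 11500.5849 Pa = 11.5006 kPa

11.5006 kPa


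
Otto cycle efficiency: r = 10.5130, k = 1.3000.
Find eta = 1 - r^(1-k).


r^(k-1) = 2.0254
eta = 1 - 1/2.0254 = 0.5063 = 50.6279%

50.6279%


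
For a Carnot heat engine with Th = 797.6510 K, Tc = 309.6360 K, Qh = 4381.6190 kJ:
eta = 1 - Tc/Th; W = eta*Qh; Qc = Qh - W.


eta = 1 - 309.6360/797.6510 = 0.6118
W = 0.6118 * 4381.6190 = 2680.7411 kJ
Qc = 4381.6190 - 2680.7411 = 1700.8779 kJ

eta = 61.1815%, W = 2680.7411 kJ, Qc = 1700.8779 kJ


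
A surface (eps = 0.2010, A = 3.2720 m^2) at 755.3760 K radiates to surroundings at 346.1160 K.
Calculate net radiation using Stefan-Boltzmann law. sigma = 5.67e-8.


T^4 = 3.2558e+11
Tsurr^4 = 1.4351e+10
Q = 0.2010 * 5.67e-8 * 3.2720 * 3.1123e+11 = 11605.5851 W

11605.5851 W


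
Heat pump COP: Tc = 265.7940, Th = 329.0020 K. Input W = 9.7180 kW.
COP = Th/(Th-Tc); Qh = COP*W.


COP = 329.0020 / 63.2080 = 5.2051
Qh = 5.2051 * 9.7180 = 50.5829 kW

COP = 5.2051, Qh = 50.5829 kW


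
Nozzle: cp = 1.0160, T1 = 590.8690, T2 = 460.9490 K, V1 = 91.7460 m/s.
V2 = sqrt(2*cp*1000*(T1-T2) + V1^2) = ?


dT = 129.9200 K
2*cp*1000*dT = 263997.4400
V1^2 = 8417.3285
V2 = sqrt(272414.7685) = 521.9337 m/s

521.9337 m/s


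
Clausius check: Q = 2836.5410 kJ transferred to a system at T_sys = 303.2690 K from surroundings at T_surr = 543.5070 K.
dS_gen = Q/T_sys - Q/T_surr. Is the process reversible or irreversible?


dS_sys = 2836.5410/303.2690 = 9.3532 kJ/K
dS_surr = -2836.5410/543.5070 = -5.2190 kJ/K
dS_gen = 9.3532 - 5.2190 = 4.1343 kJ/K (irreversible)

dS_gen = 4.1343 kJ/K, irreversible


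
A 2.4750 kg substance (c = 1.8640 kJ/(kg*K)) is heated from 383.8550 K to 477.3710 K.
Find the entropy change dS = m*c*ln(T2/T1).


T2/T1 = 1.2436
ln(T2/T1) = 0.2180
dS = 2.4750 * 1.8640 * 0.2180 = 1.0059 kJ/K

1.0059 kJ/K


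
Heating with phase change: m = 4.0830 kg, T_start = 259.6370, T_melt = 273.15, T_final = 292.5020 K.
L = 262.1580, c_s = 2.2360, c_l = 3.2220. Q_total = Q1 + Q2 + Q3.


Q1 (sensible, solid) = 4.0830 * 2.2360 * 13.5130 = 123.3681 kJ
Q2 (latent) = 4.0830 * 262.1580 = 1070.3911 kJ
Q3 (sensible, liquid) = 4.0830 * 3.2220 * 19.3520 = 254.5838 kJ
Q_total = 1448.3430 kJ

1448.3430 kJ


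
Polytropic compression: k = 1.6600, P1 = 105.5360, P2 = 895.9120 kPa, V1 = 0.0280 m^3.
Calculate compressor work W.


(k-1)/k = 0.3976
(P2/P1)^exp = 2.3405
W = 2.5152 * 105.5360 * 0.0280 * (2.3405 - 1) = 9.9629 kJ

9.9629 kJ


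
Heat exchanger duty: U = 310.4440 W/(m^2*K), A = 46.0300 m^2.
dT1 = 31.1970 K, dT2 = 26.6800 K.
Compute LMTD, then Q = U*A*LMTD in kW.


LMTD = 28.8796 K
Q = 310.4440 * 46.0300 * 28.8796 = 412682.6055 W = 412.6826 kW

412.6826 kW


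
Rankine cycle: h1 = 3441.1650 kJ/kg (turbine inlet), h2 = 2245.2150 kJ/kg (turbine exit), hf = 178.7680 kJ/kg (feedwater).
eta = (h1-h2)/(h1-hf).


W = 1195.9500 kJ/kg
Q_in = 3262.3970 kJ/kg
eta = 0.3666 = 36.6586%

eta = 36.6586%
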